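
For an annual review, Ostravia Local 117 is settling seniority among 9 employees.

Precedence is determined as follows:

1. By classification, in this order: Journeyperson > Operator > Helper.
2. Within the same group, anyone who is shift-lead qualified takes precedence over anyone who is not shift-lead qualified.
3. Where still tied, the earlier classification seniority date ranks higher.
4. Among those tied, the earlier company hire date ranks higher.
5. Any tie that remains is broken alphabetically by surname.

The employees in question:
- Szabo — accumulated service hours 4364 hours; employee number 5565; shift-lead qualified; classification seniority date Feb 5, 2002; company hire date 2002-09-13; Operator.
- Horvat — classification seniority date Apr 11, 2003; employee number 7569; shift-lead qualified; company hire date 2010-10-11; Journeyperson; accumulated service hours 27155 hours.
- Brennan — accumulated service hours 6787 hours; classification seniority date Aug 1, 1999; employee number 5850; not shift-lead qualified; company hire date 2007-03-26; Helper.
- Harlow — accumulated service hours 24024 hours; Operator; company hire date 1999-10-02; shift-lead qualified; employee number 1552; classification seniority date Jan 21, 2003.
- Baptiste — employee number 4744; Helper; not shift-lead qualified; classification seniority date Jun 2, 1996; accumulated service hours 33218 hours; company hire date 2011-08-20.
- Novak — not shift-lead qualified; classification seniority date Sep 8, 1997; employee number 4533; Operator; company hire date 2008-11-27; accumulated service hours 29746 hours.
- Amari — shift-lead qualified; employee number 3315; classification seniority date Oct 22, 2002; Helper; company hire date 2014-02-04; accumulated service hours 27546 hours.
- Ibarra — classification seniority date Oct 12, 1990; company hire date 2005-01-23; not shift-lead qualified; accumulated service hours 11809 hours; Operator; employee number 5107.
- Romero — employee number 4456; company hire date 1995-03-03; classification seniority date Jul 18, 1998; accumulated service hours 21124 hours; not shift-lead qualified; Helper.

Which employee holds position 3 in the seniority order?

By classification: Horvat (Journeyperson); then Szabo, Harlow, Ibarra and Novak (Operator); then Amari, Baptiste, Romero and Brennan (Helper).
Among Szabo, Harlow, Ibarra and Novak, shift-lead qualified before not shift-lead qualified: Szabo and Harlow (shift-lead qualified) before Ibarra and Novak (not shift-lead qualified).
Among Szabo and Harlow, by classification seniority date (earlier first): Szabo (Feb 5, 2002) before Harlow (Jan 21, 2003).
Among Ibarra and Novak, by classification seniority date (earlier first): Ibarra (Oct 12, 1990) before Novak (Sep 8, 1997).
Among Amari, Baptiste, Romero and Brennan, shift-lead qualified before not shift-lead qualified: Amari (shift-lead qualified) before Baptiste, Romero and Brennan (not shift-lead qualified).
Among Baptiste, Romero and Brennan, by classification seniority date (earlier first): Baptiste (Jun 2, 1996) before Romero (Jul 18, 1998) before Brennan (Aug 1, 1999).
Order: Horvat, Szabo, Harlow, Ibarra, Novak, Amari, Baptiste, Romero, Brennan.

Harlow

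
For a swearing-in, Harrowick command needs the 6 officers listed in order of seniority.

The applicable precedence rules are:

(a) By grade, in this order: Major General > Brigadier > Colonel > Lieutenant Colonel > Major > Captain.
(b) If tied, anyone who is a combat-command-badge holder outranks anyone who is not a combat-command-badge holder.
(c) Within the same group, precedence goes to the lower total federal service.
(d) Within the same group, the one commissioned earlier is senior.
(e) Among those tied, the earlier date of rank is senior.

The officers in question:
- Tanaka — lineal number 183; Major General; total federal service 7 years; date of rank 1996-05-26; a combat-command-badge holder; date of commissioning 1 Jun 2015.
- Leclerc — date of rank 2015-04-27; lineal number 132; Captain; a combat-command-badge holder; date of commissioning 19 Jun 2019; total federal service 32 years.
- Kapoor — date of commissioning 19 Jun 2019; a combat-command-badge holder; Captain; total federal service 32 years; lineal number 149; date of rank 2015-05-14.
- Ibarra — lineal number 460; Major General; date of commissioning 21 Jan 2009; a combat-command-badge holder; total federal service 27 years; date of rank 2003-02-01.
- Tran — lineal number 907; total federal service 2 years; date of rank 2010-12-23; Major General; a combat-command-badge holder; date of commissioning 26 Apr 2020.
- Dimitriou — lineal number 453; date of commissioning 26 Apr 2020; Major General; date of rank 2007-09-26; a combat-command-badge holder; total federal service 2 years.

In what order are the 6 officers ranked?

By grade: Dimitriou, Tran, Tanaka and Ibarra (Major General); then Leclerc and Kapoor (Captain).
Dimitriou, Tran, Tanaka and Ibarra are each a combat-command-badge holder, so the next rule applies.
Among Dimitriou, Tran, Tanaka and Ibarra, by total federal service (lower first): Dimitriou and Tran (2 years) before Tanaka (7 years) before Ibarra (27 years).
Dimitriou and Tran both have date of commissioning 26 Apr 2020, so the next rule applies.
Among Dimitriou and Tran, by date of rank (earlier first): Dimitriou (2007-09-26) before Tran (2010-12-23).
Leclerc and Kapoor are each a combat-command-badge holder, so the next rule applies.
Leclerc and Kapoor both have total federal service 32 years, so the next rule applies.
Leclerc and Kapoor both have date of commissioning 19 Jun 2019, so the next rule applies.
Among Leclerc and Kapoor, by date of rank (earlier first): Leclerc (2015-04-27) before Kapoor (2015-05-14).
Full order: Dimitriou, Tran, Tanaka, Ibarra, Leclerc, Kapoor.

Dimitriou, Tran, Tanaka, Ibarra, Leclerc, Kapoor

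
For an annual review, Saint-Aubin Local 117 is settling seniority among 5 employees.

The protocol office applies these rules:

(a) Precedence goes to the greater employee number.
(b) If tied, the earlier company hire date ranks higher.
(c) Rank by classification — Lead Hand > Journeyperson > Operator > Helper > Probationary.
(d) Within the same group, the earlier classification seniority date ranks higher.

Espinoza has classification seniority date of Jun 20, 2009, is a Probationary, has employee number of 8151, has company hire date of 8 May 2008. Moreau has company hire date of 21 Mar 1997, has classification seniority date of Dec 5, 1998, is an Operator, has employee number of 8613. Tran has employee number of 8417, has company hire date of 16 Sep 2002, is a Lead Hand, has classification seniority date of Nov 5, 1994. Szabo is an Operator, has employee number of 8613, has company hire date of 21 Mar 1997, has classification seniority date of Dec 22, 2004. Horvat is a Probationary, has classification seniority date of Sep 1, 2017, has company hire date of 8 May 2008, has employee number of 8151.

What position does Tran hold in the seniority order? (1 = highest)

By employee number (higher first): Moreau and Szabo (both 8613); then Tran (8417); then Espinoza and Horvat (both 8151).
Moreau and Szabo both have company hire date 21 Mar 1997, so the next rule applies.
Moreau and Szabo are each Operator, so the next rule applies.
Among Moreau and Szabo, by classification seniority date (earlier first): Moreau (Dec 5, 1998) before Szabo (Dec 22, 2004).
Espinoza and Horvat both have company hire date 8 May 2008, so the next rule applies.
Espinoza and Horvat are each Probationary, so the next rule applies.
Among Espinoza and Horvat, by classification seniority date (earlier first): Espinoza (Jun 20, 2009) before Horvat (Sep 1, 2017).
Order: Moreau, Szabo, Tran, Espinoza, Horvat. So position 3.

3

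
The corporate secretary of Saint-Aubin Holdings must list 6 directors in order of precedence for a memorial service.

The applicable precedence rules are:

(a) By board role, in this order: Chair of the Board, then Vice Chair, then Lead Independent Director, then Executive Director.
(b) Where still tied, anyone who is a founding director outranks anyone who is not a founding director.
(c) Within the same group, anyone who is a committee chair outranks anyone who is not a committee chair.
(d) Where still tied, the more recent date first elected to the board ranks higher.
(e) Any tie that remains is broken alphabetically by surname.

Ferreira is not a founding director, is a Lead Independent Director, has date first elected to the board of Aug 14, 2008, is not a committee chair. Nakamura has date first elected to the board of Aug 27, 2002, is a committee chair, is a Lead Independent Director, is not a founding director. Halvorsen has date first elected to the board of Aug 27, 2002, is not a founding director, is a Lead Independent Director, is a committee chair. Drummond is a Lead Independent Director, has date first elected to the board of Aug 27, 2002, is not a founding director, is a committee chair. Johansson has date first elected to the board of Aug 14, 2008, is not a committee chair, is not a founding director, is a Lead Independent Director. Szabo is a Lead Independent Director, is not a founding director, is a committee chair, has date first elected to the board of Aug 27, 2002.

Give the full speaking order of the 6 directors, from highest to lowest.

Drummond, Halvorsen, Nakamura, Szabo, Ferreira, Johansson

By board role: Drummond, Halvorsen, Nakamura, Szabo, Ferreira and Johansson (Lead Independent Director).
Drummond, Halvorsen, Nakamura, Szabo, Ferreira and Johansson are each not a founding director, so the next rule applies.
Among Drummond, Halvorsen, Nakamura, Szabo, Ferreira and Johansson, a committee chair before not a committee chair: Drummond, Halvorsen, Nakamura and Szabo (a committee chair) before Ferreira and Johansson (not a committee chair).
Drummond, Halvorsen, Nakamura and Szabo all have date first elected to the board Aug 27, 2002, so the next rule applies.
Among Drummond, Halvorsen, Nakamura and Szabo, alphabetically by surname: Drummond before Halvorsen before Nakamura before Szabo.
Ferreira and Johansson both have date first elected to the board Aug 14, 2008, so the next rule applies.
Among Ferreira and Johansson, alphabetically by surname: Ferreira before Johansson.
Full order: Drummond, Halvorsen, Nakamura, Szabo, Ferreira, Johansson.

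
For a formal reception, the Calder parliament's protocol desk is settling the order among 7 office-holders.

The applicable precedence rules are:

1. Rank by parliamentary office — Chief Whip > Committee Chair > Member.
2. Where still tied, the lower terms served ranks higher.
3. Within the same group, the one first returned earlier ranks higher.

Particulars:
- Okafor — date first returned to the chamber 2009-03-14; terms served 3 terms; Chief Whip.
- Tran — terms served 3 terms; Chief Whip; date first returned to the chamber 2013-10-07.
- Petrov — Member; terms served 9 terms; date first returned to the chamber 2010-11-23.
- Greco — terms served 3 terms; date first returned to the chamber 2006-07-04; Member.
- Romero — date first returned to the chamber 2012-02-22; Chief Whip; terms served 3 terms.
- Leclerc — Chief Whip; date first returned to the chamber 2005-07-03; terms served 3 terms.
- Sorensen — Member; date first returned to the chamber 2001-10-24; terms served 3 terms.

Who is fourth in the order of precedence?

By parliamentary office: Leclerc, Okafor, Romero and Tran (Chief Whip); then Sorensen, Greco and Petrov (Member).
Leclerc, Okafor, Romero and Tran all have terms served 3 terms, so the next rule applies.
Among Leclerc, Okafor, Romero and Tran, by date first returned to the chamber (earlier first): Leclerc (2005-07-03) before Okafor (2009-03-14) before Romero (2012-02-22) before Tran (2013-10-07).
Among Sorensen, Greco and Petrov, by terms served (lower first): Sorensen and Greco (3 terms) before Petrov (9 terms).
Among Sorensen and Greco, by date first returned to the chamber (earlier first): Sorensen (2001-10-24) before Greco (2006-07-04).
Order: Leclerc, Okafor, Romero, Tran, Sorensen, Greco, Petrov.

Tran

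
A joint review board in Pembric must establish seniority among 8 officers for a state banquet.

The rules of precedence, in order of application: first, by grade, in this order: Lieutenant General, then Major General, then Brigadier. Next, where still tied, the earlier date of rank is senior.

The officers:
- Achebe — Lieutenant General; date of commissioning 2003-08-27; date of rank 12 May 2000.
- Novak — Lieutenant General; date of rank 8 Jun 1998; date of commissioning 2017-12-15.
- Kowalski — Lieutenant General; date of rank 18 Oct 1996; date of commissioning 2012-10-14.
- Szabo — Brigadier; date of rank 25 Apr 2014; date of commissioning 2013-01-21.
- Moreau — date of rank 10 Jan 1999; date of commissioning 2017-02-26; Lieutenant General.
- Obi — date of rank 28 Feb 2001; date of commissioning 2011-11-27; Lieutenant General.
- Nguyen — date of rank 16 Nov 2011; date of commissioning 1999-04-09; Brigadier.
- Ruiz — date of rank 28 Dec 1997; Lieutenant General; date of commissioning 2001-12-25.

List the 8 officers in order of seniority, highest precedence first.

By grade: Kowalski, Ruiz, Novak, Moreau, Achebe and Obi (Lieutenant General); then Nguyen and Szabo (Brigadier).
Among Kowalski, Ruiz, Novak, Moreau, Achebe and Obi, by date of rank (earlier first): Kowalski (18 Oct 1996) before Ruiz (28 Dec 1997) before Novak (8 Jun 1998) before Moreau (10 Jan 1999) before Achebe (12 May 2000) before Obi (28 Feb 2001).
Among Nguyen and Szabo, by date of rank (earlier first): Nguyen (16 Nov 2011) before Szabo (25 Apr 2014).
Full order: Kowalski, Ruiz, Novak, Moreau, Achebe, Obi, Nguyen, Szabo.

Kowalski, Ruiz, Novak, Moreau, Achebe, Obi, Nguyen, Szabo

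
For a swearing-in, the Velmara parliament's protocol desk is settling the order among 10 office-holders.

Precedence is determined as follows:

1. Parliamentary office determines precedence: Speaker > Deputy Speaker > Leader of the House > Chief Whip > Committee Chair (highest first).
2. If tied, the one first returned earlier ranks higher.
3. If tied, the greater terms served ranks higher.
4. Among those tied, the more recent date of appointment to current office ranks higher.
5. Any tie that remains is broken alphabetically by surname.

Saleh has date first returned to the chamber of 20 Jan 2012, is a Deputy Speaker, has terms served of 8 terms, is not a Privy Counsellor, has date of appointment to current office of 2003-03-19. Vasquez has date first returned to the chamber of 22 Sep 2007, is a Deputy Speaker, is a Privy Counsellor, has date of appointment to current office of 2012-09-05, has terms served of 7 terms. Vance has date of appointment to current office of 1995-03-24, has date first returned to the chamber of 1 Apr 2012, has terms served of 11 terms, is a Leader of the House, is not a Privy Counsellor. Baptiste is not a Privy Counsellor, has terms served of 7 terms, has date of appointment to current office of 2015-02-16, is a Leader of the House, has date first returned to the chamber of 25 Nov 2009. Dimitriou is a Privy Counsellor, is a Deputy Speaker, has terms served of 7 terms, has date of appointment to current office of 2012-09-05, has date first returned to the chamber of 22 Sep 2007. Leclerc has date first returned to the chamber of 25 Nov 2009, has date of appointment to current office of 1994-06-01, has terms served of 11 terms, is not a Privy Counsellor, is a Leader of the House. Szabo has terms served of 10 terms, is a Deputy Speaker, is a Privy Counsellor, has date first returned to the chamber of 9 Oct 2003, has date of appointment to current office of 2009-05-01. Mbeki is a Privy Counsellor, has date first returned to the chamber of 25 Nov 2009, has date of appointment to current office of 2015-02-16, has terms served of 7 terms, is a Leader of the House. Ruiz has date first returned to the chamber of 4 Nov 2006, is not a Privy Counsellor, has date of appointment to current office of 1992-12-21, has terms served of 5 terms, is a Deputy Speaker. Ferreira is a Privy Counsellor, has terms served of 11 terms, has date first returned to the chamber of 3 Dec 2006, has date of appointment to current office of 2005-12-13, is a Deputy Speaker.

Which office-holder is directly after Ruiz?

Ferreira

By parliamentary office: Szabo, Ruiz, Ferreira, Dimitriou, Vasquez and Saleh (Deputy Speaker); then Leclerc, Baptiste, Mbeki and Vance (Leader of the House).
Among Szabo, Ruiz, Ferreira, Dimitriou, Vasquez and Saleh, by date first returned to the chamber (earlier first): Szabo (9 Oct 2003) before Ruiz (4 Nov 2006) before Ferreira (3 Dec 2006) before Dimitriou and Vasquez (22 Sep 2007) before Saleh (20 Jan 2012).
Dimitriou and Vasquez both have terms served 7 terms, so the next rule applies.
Dimitriou and Vasquez both have date of appointment to current office 2012-09-05, so the next rule applies.
Among Dimitriou and Vasquez, alphabetically by surname: Dimitriou before Vasquez.
Among Leclerc, Baptiste, Mbeki and Vance, by date first returned to the chamber (earlier first): Leclerc, Baptiste and Mbeki (25 Nov 2009) before Vance (1 Apr 2012).
Among Leclerc, Baptiste and Mbeki, by terms served (higher first): Leclerc (11 terms) before Baptiste and Mbeki (7 terms).
Baptiste and Mbeki both have date of appointment to current office 2015-02-16, so the next rule applies.
Among Baptiste and Mbeki, alphabetically by surname: Baptiste before Mbeki.
Order: Szabo, Ruiz, Ferreira, Dimitriou, Vasquez, Saleh, Leclerc, Baptiste, Mbeki, Vance.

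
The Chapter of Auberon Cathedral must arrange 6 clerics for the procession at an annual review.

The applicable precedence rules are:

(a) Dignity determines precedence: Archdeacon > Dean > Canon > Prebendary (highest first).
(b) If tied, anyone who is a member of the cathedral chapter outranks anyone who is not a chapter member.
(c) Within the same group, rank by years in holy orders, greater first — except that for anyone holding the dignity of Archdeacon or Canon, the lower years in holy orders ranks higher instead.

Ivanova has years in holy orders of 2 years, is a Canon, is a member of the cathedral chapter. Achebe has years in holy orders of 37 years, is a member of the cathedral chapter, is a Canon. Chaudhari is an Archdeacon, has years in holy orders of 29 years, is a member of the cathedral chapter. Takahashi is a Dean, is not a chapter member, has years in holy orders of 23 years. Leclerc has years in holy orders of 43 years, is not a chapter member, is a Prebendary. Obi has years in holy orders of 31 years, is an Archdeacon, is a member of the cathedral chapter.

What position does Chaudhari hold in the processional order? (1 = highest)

1

By dignity: Chaudhari and Obi (Archdeacon); then Takahashi (Dean); then Ivanova and Achebe (Canon); then Leclerc (Prebendary).
Chaudhari and Obi are each a member of the cathedral chapter, so the next rule applies.
Among Chaudhari and Obi, by years in holy orders (lower first) (reversed rule for this group): Chaudhari (29 years) before Obi (31 years).
Ivanova and Achebe are each a member of the cathedral chapter, so the next rule applies.
Among Ivanova and Achebe, by years in holy orders (lower first) (reversed rule for this group): Ivanova (2 years) before Achebe (37 years).
Order: Chaudhari, Obi, Takahashi, Ivanova, Achebe, Leclerc. So position 1.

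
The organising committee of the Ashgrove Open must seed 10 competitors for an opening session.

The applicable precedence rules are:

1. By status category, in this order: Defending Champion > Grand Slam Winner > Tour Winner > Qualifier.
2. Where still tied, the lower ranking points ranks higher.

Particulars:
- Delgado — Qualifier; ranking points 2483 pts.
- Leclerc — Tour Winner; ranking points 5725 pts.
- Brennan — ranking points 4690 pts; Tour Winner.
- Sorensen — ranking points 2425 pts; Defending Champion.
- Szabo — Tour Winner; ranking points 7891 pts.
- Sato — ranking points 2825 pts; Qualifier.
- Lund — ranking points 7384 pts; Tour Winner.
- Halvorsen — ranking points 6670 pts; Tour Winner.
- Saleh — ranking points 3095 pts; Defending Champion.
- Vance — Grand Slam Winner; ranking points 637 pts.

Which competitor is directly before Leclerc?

Brennan

By status category: Sorensen and Saleh (Defending Champion); then Vance (Grand Slam Winner); then Brennan, Leclerc, Halvorsen, Lund and Szabo (Tour Winner); then Delgado and Sato (Qualifier).
Among Sorensen and Saleh, by ranking points (lower first): Sorensen (2425 pts) before Saleh (3095 pts).
Among Brennan, Leclerc, Halvorsen, Lund and Szabo, by ranking points (lower first): Brennan (4690 pts) before Leclerc (5725 pts) before Halvorsen (6670 pts) before Lund (7384 pts) before Szabo (7891 pts).
Among Delgado and Sato, by ranking points (lower first): Delgado (2483 pts) before Sato (2825 pts).
Order: Sorensen, Saleh, Vance, Brennan, Leclerc, Halvorsen, Lund, Szabo, Delgado, Sato.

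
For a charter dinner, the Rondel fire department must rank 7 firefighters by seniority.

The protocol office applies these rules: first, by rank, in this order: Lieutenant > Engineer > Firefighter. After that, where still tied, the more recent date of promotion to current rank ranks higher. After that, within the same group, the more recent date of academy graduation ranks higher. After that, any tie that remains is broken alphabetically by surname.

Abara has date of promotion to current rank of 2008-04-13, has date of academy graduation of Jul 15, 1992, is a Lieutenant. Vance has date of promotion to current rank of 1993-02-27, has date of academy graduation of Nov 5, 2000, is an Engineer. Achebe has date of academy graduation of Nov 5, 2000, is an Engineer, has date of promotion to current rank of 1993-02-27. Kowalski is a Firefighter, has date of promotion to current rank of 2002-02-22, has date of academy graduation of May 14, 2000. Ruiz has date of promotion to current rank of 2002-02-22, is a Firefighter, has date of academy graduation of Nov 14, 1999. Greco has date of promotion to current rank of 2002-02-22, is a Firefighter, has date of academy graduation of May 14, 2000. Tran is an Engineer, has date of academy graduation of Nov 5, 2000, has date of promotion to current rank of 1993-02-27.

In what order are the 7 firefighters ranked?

By rank: Abara (Lieutenant); then Achebe, Tran and Vance (Engineer); then Greco, Kowalski and Ruiz (Firefighter).
Achebe, Tran and Vance all have date of promotion to current rank 1993-02-27, so the next rule applies.
Achebe, Tran and Vance all have date of academy graduation Nov 5, 2000, so the next rule applies.
Among Achebe, Tran and Vance, alphabetically by surname: Achebe before Tran before Vance.
Greco, Kowalski and Ruiz all have date of promotion to current rank 2002-02-22, so the next rule applies.
Among Greco, Kowalski and Ruiz, by date of academy graduation (later first): Greco and Kowalski (May 14, 2000) before Ruiz (Nov 14, 1999).
Among Greco and Kowalski, alphabetically by surname: Greco before Kowalski.
Full order: Abara, Achebe, Tran, Vance, Greco, Kowalski, Ruiz.

Abara, Achebe, Tran, Vance, Greco, Kowalski, Ruiz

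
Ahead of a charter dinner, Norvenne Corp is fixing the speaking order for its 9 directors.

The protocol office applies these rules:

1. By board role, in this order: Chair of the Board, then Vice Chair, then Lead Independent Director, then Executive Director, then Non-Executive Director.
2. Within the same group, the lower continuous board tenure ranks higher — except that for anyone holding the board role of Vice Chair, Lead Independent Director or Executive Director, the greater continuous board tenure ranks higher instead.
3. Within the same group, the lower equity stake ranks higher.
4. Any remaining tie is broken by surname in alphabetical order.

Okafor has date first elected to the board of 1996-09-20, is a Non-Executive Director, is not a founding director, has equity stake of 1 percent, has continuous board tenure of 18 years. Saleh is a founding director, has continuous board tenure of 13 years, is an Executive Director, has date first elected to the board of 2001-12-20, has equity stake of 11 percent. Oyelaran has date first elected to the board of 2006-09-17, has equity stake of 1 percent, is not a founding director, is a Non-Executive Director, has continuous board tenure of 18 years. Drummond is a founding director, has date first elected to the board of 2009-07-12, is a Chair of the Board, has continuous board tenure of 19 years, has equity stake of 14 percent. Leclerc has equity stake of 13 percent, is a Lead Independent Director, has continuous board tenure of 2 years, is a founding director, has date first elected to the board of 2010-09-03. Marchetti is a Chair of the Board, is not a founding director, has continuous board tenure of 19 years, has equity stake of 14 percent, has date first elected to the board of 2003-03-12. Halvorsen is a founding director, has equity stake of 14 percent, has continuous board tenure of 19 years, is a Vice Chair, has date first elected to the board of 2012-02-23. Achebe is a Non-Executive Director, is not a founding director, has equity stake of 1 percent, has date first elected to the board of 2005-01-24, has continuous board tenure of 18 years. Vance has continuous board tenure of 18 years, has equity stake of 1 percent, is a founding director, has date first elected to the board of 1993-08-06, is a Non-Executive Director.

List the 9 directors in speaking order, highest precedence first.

By board role: Drummond and Marchetti (Chair of the Board); then Halvorsen (Vice Chair); then Leclerc (Lead Independent Director); then Saleh (Executive Director); then Achebe, Okafor, Oyelaran and Vance (Non-Executive Director).
Drummond and Marchetti both have continuous board tenure 19 years, so the next rule applies.
Drummond and Marchetti both have equity stake 14 percent, so the next rule applies.
Among Drummond and Marchetti, alphabetically by surname: Drummond before Marchetti.
Achebe, Okafor, Oyelaran and Vance all have continuous board tenure 18 years, so the next rule applies.
Achebe, Okafor, Oyelaran and Vance all have equity stake 1 percent, so the next rule applies.
Among Achebe, Okafor, Oyelaran and Vance, alphabetically by surname: Achebe before Okafor before Oyelaran before Vance.
Full order: Drummond, Marchetti, Halvorsen, Leclerc, Saleh, Achebe, Okafor, Oyelaran, Vance.

Drummond, Marchetti, Halvorsen, Leclerc, Saleh, Achebe, Okafor, Oyelaran, Vance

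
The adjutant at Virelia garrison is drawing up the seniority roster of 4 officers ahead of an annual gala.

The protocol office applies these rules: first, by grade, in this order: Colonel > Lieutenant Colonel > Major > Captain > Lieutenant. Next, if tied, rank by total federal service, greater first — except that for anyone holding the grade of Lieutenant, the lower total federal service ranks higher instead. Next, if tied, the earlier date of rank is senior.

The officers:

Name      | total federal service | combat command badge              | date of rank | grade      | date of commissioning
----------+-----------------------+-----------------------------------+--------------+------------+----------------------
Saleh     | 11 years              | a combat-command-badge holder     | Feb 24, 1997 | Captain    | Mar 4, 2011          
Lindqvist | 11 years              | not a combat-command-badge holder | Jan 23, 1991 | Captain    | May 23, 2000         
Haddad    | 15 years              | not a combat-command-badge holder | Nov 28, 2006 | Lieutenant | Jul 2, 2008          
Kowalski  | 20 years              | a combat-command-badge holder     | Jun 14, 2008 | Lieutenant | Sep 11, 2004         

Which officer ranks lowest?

By grade: Lindqvist and Saleh (Captain); then Haddad and Kowalski (Lieutenant).
Lindqvist and Saleh both have total federal service 11 years, so the next rule applies.
Among Lindqvist and Saleh, by date of rank (earlier first): Lindqvist (Jan 23, 1991) before Saleh (Feb 24, 1997).
Among Haddad and Kowalski, by total federal service (lower first) (reversed rule for this group): Haddad (15 years) before Kowalski (20 years).
Order: Lindqvist, Saleh, Haddad, Kowalski.

Kowalski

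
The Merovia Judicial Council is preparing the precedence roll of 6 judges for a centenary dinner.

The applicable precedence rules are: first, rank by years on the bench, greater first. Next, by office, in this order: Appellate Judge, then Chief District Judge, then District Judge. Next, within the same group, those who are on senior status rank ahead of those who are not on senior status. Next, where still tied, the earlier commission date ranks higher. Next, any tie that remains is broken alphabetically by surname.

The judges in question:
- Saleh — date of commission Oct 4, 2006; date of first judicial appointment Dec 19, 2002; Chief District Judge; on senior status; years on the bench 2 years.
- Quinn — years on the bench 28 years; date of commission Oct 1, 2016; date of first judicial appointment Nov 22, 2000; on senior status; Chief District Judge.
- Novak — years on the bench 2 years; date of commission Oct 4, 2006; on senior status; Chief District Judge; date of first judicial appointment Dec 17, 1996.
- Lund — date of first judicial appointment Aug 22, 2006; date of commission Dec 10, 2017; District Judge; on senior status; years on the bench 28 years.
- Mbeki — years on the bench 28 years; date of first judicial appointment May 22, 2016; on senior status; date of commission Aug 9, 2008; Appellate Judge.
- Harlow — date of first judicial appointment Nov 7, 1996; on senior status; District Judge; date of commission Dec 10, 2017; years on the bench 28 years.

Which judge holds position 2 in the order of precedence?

Quinn

By years on the bench (higher first): Mbeki, Quinn, Harlow and Lund (each 28 years); then Novak and Saleh (both 2 years).
Among Mbeki, Quinn, Harlow and Lund, by office: Mbeki (Appellate Judge) before Quinn (Chief District Judge) before Harlow and Lund (District Judge).
Harlow and Lund are each on senior status, so the next rule applies.
Harlow and Lund both have date of commission Dec 10, 2017, so the next rule applies.
Among Harlow and Lund, alphabetically by surname: Harlow before Lund.
Novak and Saleh are each Chief District Judge, so the next rule applies.
Novak and Saleh are each on senior status, so the next rule applies.
Novak and Saleh both have date of commission Oct 4, 2006, so the next rule applies.
Among Novak and Saleh, alphabetically by surname: Novak before Saleh.
Order: Mbeki, Quinn, Harlow, Lund, Novak, Saleh.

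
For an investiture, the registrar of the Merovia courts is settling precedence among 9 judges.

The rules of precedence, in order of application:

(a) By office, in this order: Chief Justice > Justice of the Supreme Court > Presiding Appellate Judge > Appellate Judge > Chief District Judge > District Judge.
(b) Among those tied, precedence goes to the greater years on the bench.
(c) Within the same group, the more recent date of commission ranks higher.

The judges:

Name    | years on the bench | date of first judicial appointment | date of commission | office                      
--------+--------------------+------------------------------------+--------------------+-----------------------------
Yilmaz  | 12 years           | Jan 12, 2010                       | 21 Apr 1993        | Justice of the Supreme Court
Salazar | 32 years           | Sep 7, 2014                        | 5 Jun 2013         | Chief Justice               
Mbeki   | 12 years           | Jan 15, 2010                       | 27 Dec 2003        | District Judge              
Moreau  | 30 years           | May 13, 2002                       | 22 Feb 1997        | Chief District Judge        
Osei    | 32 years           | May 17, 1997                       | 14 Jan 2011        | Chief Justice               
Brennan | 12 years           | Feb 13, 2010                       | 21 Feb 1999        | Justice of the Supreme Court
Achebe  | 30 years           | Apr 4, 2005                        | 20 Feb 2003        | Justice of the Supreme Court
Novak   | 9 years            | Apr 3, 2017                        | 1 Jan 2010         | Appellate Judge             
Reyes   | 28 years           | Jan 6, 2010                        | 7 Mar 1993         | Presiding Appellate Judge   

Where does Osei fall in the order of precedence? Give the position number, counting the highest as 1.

2

By office: Salazar and Osei (Chief Justice); then Achebe, Brennan and Yilmaz (Justice of the Supreme Court); then Reyes (Presiding Appellate Judge); then Novak (Appellate Judge); then Moreau (Chief District Judge); then Mbeki (District Judge).
Salazar and Osei both have years on the bench 32 years, so the next rule applies.
Among Salazar and Osei, by date of commission (later first): Salazar (5 Jun 2013) before Osei (14 Jan 2011).
Among Achebe, Brennan and Yilmaz, by years on the bench (higher first): Achebe (30 years) before Brennan and Yilmaz (12 years).
Among Brennan and Yilmaz, by date of commission (later first): Brennan (21 Feb 1999) before Yilmaz (21 Apr 1993).
Order: Salazar, Osei, Achebe, Brennan, Yilmaz, Reyes, Novak, Moreau, Mbeki. So position 2.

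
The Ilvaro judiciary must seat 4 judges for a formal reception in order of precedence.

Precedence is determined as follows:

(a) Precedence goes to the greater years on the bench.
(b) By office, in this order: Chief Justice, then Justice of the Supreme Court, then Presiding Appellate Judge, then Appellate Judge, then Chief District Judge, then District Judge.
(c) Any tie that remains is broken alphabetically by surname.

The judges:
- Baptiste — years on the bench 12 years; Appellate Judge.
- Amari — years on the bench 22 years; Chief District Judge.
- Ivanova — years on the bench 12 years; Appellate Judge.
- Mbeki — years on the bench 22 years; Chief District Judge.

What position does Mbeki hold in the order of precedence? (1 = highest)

By years on the bench (higher first): Amari and Mbeki (both 22 years); then Baptiste and Ivanova (both 12 years).
Amari and Mbeki are each Chief District Judge, so the next rule applies.
Among Amari and Mbeki, alphabetically by surname: Amari before Mbeki.
Baptiste and Ivanova are each Appellate Judge, so the next rule applies.
Among Baptiste and Ivanova, alphabetically by surname: Baptiste before Ivanova.
Order: Amari, Mbeki, Baptiste, Ivanova. So position 2.

2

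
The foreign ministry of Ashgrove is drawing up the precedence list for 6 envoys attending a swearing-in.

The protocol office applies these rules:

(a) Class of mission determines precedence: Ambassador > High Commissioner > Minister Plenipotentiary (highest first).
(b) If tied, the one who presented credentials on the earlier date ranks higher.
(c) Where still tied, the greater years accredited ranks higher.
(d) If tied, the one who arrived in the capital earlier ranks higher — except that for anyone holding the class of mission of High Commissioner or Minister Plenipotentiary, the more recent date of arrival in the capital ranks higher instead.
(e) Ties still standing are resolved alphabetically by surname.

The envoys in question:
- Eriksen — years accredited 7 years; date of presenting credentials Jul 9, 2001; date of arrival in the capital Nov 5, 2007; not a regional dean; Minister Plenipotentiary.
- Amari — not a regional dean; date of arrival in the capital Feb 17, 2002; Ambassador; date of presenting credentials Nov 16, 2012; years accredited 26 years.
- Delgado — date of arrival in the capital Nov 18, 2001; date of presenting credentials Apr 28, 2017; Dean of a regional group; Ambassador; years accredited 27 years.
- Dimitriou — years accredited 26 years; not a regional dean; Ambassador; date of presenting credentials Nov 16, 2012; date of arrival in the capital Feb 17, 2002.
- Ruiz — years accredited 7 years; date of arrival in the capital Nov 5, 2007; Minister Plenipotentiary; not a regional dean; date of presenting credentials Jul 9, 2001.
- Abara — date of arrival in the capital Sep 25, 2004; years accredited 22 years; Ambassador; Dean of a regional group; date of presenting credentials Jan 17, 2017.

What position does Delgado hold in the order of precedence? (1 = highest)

4

By class of mission: Amari, Dimitriou, Abara and Delgado (Ambassador); then Eriksen and Ruiz (Minister Plenipotentiary).
Among Amari, Dimitriou, Abara and Delgado, by date of presenting credentials (earlier first): Amari and Dimitriou (Nov 16, 2012) before Abara (Jan 17, 2017) before Delgado (Apr 28, 2017).
Amari and Dimitriou both have years accredited 26 years, so the next rule applies.
Amari and Dimitriou both have date of arrival in the capital Feb 17, 2002, so the next rule applies.
Among Amari and Dimitriou, alphabetically by surname: Amari before Dimitriou.
Eriksen and Ruiz both have date of presenting credentials Jul 9, 2001, so the next rule applies.
Eriksen and Ruiz both have years accredited 7 years, so the next rule applies.
Eriksen and Ruiz both have date of arrival in the capital Nov 5, 2007, so the next rule applies.
Among Eriksen and Ruiz, alphabetically by surname: Eriksen before Ruiz.
Order: Amari, Dimitriou, Abara, Delgado, Eriksen, Ruiz. So position 4.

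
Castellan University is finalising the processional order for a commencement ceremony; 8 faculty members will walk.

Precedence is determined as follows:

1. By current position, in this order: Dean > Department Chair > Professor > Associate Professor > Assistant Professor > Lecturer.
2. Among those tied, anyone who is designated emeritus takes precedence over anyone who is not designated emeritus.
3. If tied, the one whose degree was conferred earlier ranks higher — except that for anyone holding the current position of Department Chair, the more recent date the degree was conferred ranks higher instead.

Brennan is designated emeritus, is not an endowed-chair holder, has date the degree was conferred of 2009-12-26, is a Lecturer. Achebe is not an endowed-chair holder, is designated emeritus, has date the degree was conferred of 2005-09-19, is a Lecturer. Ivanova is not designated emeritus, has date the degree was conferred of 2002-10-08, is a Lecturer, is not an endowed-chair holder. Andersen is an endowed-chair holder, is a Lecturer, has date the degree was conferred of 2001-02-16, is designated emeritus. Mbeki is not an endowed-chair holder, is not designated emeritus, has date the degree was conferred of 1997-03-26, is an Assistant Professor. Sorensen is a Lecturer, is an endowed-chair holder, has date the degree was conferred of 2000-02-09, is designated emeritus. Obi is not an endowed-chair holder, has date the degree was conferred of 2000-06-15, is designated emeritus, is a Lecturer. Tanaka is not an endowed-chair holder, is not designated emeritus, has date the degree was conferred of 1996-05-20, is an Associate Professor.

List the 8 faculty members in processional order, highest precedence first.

By current position: Tanaka (Associate Professor); then Mbeki (Assistant Professor); then Sorensen, Obi, Andersen, Achebe, Brennan and Ivanova (Lecturer).
Among Sorensen, Obi, Andersen, Achebe, Brennan and Ivanova, designated emeritus before not designated emeritus: Sorensen, Obi, Andersen, Achebe and Brennan (designated emeritus) before Ivanova (not designated emeritus).
Among Sorensen, Obi, Andersen, Achebe and Brennan, by date the degree was conferred (earlier first): Sorensen (2000-02-09) before Obi (2000-06-15) before Andersen (2001-02-16) before Achebe (2005-09-19) before Brennan (2009-12-26).
Full order: Tanaka, Mbeki, Sorensen, Obi, Andersen, Achebe, Brennan, Ivanova.

Tanaka, Mbeki, Sorensen, Obi, Andersen, Achebe, Brennan, Ivanova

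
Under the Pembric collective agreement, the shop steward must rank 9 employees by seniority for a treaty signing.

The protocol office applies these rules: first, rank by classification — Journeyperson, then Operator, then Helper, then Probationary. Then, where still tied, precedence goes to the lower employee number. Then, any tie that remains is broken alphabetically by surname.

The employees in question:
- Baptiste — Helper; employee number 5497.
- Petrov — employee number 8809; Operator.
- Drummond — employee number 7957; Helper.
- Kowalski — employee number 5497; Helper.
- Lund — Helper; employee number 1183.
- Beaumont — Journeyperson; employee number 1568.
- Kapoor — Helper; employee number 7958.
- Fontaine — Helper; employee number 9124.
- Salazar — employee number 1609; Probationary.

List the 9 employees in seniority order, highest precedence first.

Beaumont, Petrov, Lund, Baptiste, Kowalski, Drummond, Kapoor, Fontaine, Salazar

By classification: Beaumont (Journeyperson); then Petrov (Operator); then Lund, Baptiste, Kowalski, Drummond, Kapoor and Fontaine (Helper); then Salazar (Probationary).
Among Lund, Baptiste, Kowalski, Drummond, Kapoor and Fontaine, by employee number (lower first): Lund (1183) before Baptiste and Kowalski (5497) before Drummond (7957) before Kapoor (7958) before Fontaine (9124).
Among Baptiste and Kowalski, alphabetically by surname: Baptiste before Kowalski.
Full order: Beaumont, Petrov, Lund, Baptiste, Kowalski, Drummond, Kapoor, Fontaine, Salazar.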